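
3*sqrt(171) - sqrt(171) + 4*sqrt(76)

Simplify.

3*sqrt(171) = 9*sqrt(19); sqrt(171) = 3*sqrt(19); 4*sqrt(76) = 8*sqrt(19)
Combine: (9 - 3 + 8)·sqrt(19) = 14*sqrt(19)

14*sqrt(19)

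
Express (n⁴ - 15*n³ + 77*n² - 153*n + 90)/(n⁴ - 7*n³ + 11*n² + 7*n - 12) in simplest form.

(n² - 11*n + 30)/(n² - 3*n - 4)

Factor: n⁴ - 15*n³ + 77*n² - 153*n + 90 = (n - 5)·(n - 3)·(n - 6)·(n - 1);  n⁴ - 7*n³ + 11*n² + 7*n - 12 = (n - 4)·(n - 1)·(n + 1)·(n - 3)
Cancel the common factors (n - 3), (n - 1).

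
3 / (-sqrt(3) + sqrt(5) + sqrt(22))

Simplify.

(-30*sqrt(5) - 3*sqrt(330) + 36*sqrt(3) + 21*sqrt(22))/68

Group as (sqrt(5) + sqrt(22)) - sqrt(3); multiply by (sqrt(5) + sqrt(22)) + sqrt(3), then rationalise the remaining surd.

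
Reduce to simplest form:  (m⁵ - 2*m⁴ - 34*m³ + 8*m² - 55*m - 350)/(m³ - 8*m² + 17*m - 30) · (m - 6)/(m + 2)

Factor: m⁵ - 2*m⁴ - 34*m³ + 8*m² - 55*m - 350 = (m² - 2*m + 5)·(m - 7)·(m + 2)·(m + 5);  m³ - 8*m² + 17*m - 30 = (m - 6)·(m² - 2*m + 5)
Cancel the common factors (m² - 2*m + 5), (m - 6), (m + 2).

m² - 2*m - 35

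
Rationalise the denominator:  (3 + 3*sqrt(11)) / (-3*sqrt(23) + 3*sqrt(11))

Multiply numerator and denominator by 3*sqrt(11) + 3*sqrt(23).
Denominator becomes -108; numerator becomes 9*sqrt(11) + 9*sqrt(23) + 99 + 9*sqrt(253).

(-sqrt(253) - 11 - sqrt(23) - sqrt(11))/12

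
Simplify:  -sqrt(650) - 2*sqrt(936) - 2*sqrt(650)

sqrt(650) = 5*sqrt(26); 2*sqrt(936) = 12*sqrt(26); 2*sqrt(650) = 10*sqrt(26)
Combine: (-5 - 12 - 10)·sqrt(26) = -27*sqrt(26)

-27*sqrt(26)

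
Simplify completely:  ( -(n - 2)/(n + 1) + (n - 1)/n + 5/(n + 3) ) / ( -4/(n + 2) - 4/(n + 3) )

Numerator: -(n - 2)/(n + 1) + (n - 1)/n + 5/(n + 3) = (7*n^2 + 10*n - 3)/(n^3 + 4*n^2 + 3*n)
Denominator: -4/(n + 2) - 4/(n + 3) = (-8*n - 20)/(n^2 + 5*n + 6)
Divide: ((7*n^2 + 10*n - 3)/(n^3 + 4*n^2 + 3*n)) · ((n^2 + 5*n + 6)/(-8*n - 20)) = (-7*n^3 - 24*n^2 - 17*n + 6)/(8*n^3 + 28*n^2 + 20*n)

(-7*n^3 - 24*n^2 - 17*n + 6)/(8*n^3 + 28*n^2 + 20*n)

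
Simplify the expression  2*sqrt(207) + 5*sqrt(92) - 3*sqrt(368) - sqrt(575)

-sqrt(23)

2*sqrt(207) = 6*sqrt(23); 5*sqrt(92) = 10*sqrt(23); 3*sqrt(368) = 12*sqrt(23); sqrt(575) = 5*sqrt(23)
Combine: (6 + 10 - 12 - 5)·sqrt(23) = -sqrt(23)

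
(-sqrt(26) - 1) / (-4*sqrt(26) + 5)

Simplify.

(9*sqrt(26) + 109)/391

Multiply numerator and denominator by 5 + 4*sqrt(26).
Denominator becomes -391; numerator becomes -109 - 9*sqrt(26).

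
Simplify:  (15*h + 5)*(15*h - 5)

225*h^2 - 25

Product of conjugates: (P+Q)(P-Q) = P^2 - Q^2.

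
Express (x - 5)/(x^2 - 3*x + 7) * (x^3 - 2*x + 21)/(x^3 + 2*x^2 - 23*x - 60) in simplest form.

1/(x + 4)

Factor: x^3 - 2*x + 21 = (x + 3)*(x^2 - 3*x + 7);  x^3 + 2*x^2 - 23*x - 60 = (x - 5)*(x + 4)*(x + 3)
Cancel the common factors (x^2 - 3*x + 7), (x - 5), (x + 3).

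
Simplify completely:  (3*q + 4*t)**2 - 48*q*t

Expanding gives 9*q**2 - 24*q*t + 16*t**2, a perfect square.

(3*q - 4*t)**2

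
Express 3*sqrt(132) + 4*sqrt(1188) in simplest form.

30*sqrt(33)

3*sqrt(132) = 6*sqrt(33); 4*sqrt(1188) = 24*sqrt(33)
Combine: (6 + 24)·sqrt(33) = 30*sqrt(33)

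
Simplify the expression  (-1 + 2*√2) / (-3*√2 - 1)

Multiply numerator and denominator by -1 + 3*√2.
Denominator becomes -17; numerator becomes -5*√2 + 13.

(-13 + 5*√2)/17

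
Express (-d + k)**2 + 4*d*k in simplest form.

(d + k)**2

Expanding gives d**2 + 2*d*k + k**2, a perfect square.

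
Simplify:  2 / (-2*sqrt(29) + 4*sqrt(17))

Multiply numerator and denominator by 2*sqrt(29) + 4*sqrt(17).
Denominator becomes 156; numerator becomes 4*sqrt(29) + 8*sqrt(17).

(sqrt(29) + 2*sqrt(17))/39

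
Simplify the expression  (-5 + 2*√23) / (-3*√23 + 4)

(-118 + 7*√23)/191

Multiply numerator and denominator by 4 + 3*√23.
Denominator becomes -191; numerator becomes -7*√23 + 118.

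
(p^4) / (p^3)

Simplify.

p

Quotient: p^1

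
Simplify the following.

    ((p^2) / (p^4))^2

Inside the bracket: (p^-2)
Raise to the power 2: (p^-4)

p^(-4)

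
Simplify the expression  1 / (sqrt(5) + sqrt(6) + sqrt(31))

Group as (sqrt(6) + sqrt(31)) + sqrt(5); multiply by (sqrt(6) + sqrt(31)) - sqrt(5), then rationalise the remaining surd.

(-15*sqrt(6) - 16*sqrt(5) + sqrt(930) + 10*sqrt(31))/140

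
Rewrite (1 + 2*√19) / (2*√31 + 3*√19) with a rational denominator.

(-4*√589 - 2*√31 + 3*√19 + 114)/47

Multiply numerator and denominator by -2*√31 + 3*√19.
Denominator becomes 47; numerator becomes -4*√589 - 2*√31 + 3*√19 + 114.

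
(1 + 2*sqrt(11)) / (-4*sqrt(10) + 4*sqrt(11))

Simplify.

(sqrt(10) + sqrt(11) + 2*sqrt(110) + 22)/4

Multiply numerator and denominator by 4*sqrt(10) + 4*sqrt(11).
Denominator becomes 16; numerator becomes 4*sqrt(10) + 4*sqrt(11) + 8*sqrt(110) + 88.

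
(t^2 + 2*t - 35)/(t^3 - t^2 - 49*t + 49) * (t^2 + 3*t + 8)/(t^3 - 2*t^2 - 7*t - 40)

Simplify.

Factor: t^2 + 2*t - 35 = (t - 5)*(t + 7);  t^3 - t^2 - 49*t + 49 = (t - 1)*(t - 7)*(t + 7);  t^3 - 2*t^2 - 7*t - 40 = (t - 5)*(t^2 + 3*t + 8)
Cancel the common factors (t^2 + 3*t + 8), (t + 7), (t - 5).

1/(t^2 - 8*t + 7)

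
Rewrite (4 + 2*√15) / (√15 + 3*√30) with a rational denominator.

(-30 - 4*√15 + 12*√30 + 90*√2)/255

Multiply numerator and denominator by -3*√30 + √15.
Denominator becomes -255; numerator becomes -90*√2 - 12*√30 + 4*√15 + 30.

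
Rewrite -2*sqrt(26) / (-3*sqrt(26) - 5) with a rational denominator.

(-10*sqrt(26) + 156)/209

Multiply numerator and denominator by -5 + 3*sqrt(26).
Denominator becomes -209; numerator becomes -156 + 10*sqrt(26).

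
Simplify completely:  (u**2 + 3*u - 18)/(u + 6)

u - 3

Factor: u**2 + 3*u - 18 = (u - 3)*(u + 6)
Cancel the common factor (u + 6).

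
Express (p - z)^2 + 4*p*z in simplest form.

(p + z)^2

Expand the square and combine the 4*p*z term.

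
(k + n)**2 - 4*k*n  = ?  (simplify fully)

Expand the square and combine the 4*k*n term.

(k - n)**2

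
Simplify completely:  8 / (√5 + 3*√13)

Multiply numerator and denominator by -√5 + 3*√13.
Denominator becomes 112; numerator becomes -8*√5 + 24*√13.

(-√5 + 3*√13)/14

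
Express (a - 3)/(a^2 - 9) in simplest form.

1/(a + 3)

Factor: a^2 - 9 = (a + 3)*(a - 3)
Cancel the common factor (a - 3).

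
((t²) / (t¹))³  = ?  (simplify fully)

t³

Inside the bracket: t¹
Raise to the power 3: t³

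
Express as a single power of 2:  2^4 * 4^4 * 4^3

2^4 = 2^4; 4^4 = 2^8; 4^3 = 2^6
Combine exponents: 2^18

2^18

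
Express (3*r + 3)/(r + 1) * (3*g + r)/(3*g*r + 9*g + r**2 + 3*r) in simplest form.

3/(r + 3)

Factor: 3*r + 3 = 3*(r + 1);  3*g*r + 9*g + r**2 + 3*r = (r + 3)*(3*g + r)
Cancel the common factors (3*g + r), (r + 1).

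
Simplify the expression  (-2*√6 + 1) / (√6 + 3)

Multiply numerator and denominator by -√6 + 3.
Denominator becomes 3; numerator becomes -7*√6 + 15.

(-7*√6 + 15)/3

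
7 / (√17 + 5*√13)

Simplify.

Multiply numerator and denominator by -5*√13 + √17.
Denominator becomes -308; numerator becomes -35*√13 + 7*√17.

(-√17 + 5*√13)/44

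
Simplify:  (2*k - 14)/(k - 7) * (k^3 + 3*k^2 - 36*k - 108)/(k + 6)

Factor: 2*k - 14 = 2*(k - 7);  k^3 + 3*k^2 - 36*k - 108 = (k - 6)*(k + 3)*(k + 6)
Cancel the common factors (k + 6), (k - 7).

2*k^2 - 6*k - 36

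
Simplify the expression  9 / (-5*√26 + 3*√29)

(-45*√26 - 27*√29)/389

Multiply numerator and denominator by 3*√29 + 5*√26.
Denominator becomes -389; numerator becomes 27*√29 + 45*√26.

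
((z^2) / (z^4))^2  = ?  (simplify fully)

Inside the bracket: (z^-2)
Raise to the power 2: (z^-4)

z^(-4)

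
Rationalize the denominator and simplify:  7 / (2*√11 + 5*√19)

(-14*√11 + 35*√19)/431

Multiply numerator and denominator by -5*√19 + 2*√11.
Denominator becomes -431; numerator becomes -35*√19 + 14*√11.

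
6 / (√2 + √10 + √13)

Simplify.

(-24*√65 - 6*√13 + 30*√10 + 126*√2)/79

Group as (√10 + √13) + √2; multiply by (√10 + √13) - √2, then rationalise the remaining surd.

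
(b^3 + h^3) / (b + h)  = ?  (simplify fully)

Factor as (a+b)(a^2-ab+b^2) with a=b, b=h.

b^2 - b*h + h^2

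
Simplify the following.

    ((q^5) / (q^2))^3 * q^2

Inside the bracket: q^3
Raise to the power 3: q^9
Multiply by q^2: add exponents.

q^11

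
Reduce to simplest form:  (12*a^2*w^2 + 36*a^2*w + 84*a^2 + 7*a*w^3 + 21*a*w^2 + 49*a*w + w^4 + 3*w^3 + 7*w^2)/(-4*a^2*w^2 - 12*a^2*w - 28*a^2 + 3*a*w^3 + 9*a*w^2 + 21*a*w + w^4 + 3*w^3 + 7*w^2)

Factor: 12*a^2*w^2 + 36*a^2*w + 84*a^2 + 7*a*w^3 + 21*a*w^2 + 49*a*w + w^4 + 3*w^3 + 7*w^2 = (w^2 + 3*w + 7)*(4*a + w)*(3*a + w);  -4*a^2*w^2 - 12*a^2*w - 28*a^2 + 3*a*w^3 + 9*a*w^2 + 21*a*w + w^4 + 3*w^3 + 7*w^2 = (4*a + w)*(w^2 + 3*w + 7)*(-a + w)
Cancel the common factors (w^2 + 3*w + 7), (4*a + w).

(3*a + w)/(-a + w)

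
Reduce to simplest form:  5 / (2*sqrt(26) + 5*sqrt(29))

(-10*sqrt(26) + 25*sqrt(29))/621

Multiply numerator and denominator by -5*sqrt(29) + 2*sqrt(26).
Denominator becomes -621; numerator becomes -25*sqrt(29) + 10*sqrt(26).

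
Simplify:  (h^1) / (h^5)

h^(-4)

Quotient: (h^-4)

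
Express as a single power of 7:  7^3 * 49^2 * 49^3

7^13

7^3 = 7^3; 49^2 = 7^4; 49^3 = 7^6
Combine exponents: 7^13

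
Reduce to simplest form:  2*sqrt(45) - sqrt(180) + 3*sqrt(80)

12*sqrt(5)

2*sqrt(45) = 6*sqrt(5); sqrt(180) = 6*sqrt(5); 3*sqrt(80) = 12*sqrt(5)
Combine: (6 - 6 + 12)·sqrt(5) = 12*sqrt(5)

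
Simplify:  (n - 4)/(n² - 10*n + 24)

Factor: n² - 10*n + 24 = (n - 6)·(n - 4)
Cancel the common factor (n - 4).

1/(n - 6)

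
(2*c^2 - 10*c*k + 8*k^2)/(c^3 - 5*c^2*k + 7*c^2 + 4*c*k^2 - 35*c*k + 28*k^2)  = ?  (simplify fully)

2/(c + 7)

Factor: 2*c^2 - 10*c*k + 8*k^2 = 2*(c - k)*(c - 4*k);  c^3 - 5*c^2*k + 7*c^2 + 4*c*k^2 - 35*c*k + 28*k^2 = (c - k)*(c + 7)*(c - 4*k)
Cancel the common factors (c - k), (c - 4*k).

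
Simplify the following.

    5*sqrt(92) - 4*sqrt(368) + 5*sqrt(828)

24*sqrt(23)

5*sqrt(92) = 10*sqrt(23); 4*sqrt(368) = 16*sqrt(23); 5*sqrt(828) = 30*sqrt(23)
Combine: (10 - 16 + 30)·sqrt(23) = 24*sqrt(23)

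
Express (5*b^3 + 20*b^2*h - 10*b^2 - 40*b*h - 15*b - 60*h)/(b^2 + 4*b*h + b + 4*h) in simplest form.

Factor: 5*b^3 + 20*b^2*h - 10*b^2 - 40*b*h - 15*b - 60*h = 5*(b - 3)*(b + 4*h)*(b + 1);  b^2 + 4*b*h + b + 4*h = (b + 4*h)*(b + 1)
Cancel the common factors (b + 1), (b + 4*h).

5*b - 15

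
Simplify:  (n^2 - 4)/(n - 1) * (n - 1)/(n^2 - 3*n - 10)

Factor: n^2 - 4 = (n + 2)*(n - 2);  n^2 - 3*n - 10 = (n - 5)*(n + 2)
Cancel the common factors (n + 2), (n - 1).

(n - 2)/(n - 5)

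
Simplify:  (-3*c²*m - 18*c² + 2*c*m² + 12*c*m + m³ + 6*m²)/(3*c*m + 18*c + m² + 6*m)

-c + m

Factor: -3*c²*m - 18*c² + 2*c*m² + 12*c*m + m³ + 6*m² = (-c + m)·(3*c + m)·(m + 6);  3*c*m + 18*c + m² + 6*m = (m + 6)·(3*c + m)
Cancel the common factors (3*c + m), (m + 6).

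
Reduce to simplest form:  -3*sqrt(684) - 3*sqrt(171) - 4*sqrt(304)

3*sqrt(684) = 18*sqrt(19); 3*sqrt(171) = 9*sqrt(19); 4*sqrt(304) = 16*sqrt(19)
Combine: (-18 - 9 - 16)·sqrt(19) = -43*sqrt(19)

-43*sqrt(19)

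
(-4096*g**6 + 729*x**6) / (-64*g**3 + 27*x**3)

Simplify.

64*g**3 + 27*x**3

Difference of sixth powers: factor out (-64*g**3 + 27*x**3).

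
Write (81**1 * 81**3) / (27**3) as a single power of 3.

81**1 = 3**4; 81**3 = 3**12; 27**3 = 3**9
Combine exponents: 3**7

3**7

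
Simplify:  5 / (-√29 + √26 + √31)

(-14*√29 + 12*√31 + 17*√26 + √23374)/244

Group as (√26 + √31) - √29; multiply by (√26 + √31) + √29, then rationalise the remaining surd.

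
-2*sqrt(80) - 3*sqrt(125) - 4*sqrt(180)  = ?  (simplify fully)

-47*sqrt(5)

2*sqrt(80) = 8*sqrt(5); 3*sqrt(125) = 15*sqrt(5); 4*sqrt(180) = 24*sqrt(5)
Combine: (-8 - 15 - 24)·sqrt(5) = -47*sqrt(5)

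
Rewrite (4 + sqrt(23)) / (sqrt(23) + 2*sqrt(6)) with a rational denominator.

-23 - 4*sqrt(23) + 8*sqrt(6) + 2*sqrt(138)

Multiply numerator and denominator by -2*sqrt(6) + sqrt(23).
Denominator becomes -1; numerator becomes -2*sqrt(138) - 8*sqrt(6) + 4*sqrt(23) + 23.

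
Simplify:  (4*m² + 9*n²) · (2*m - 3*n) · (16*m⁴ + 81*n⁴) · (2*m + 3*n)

256*m⁸ - 6561*n⁸

Pair the conjugate factors: ((2*m)+(3*n))((2*m)-(3*n)) = 4*m² - 9*n², then repeat with the next factor.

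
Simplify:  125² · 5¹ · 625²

125² = 5^6; 5¹ = 5^1; 625² = 5^8
Combine exponents: 5^15

5^15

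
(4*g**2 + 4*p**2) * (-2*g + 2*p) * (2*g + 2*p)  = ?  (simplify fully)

Pair the conjugate factors: ((2*p)+(2*g))((2*p)-(2*g)) = -4*g**2 + 4*p**2, then repeat with the next factor.

-16*g**4 + 16*p**4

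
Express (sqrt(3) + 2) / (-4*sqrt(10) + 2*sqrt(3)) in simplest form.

(-4*sqrt(10) - 2*sqrt(30) - 2*sqrt(3) - 3)/74

Multiply numerator and denominator by 2*sqrt(3) + 4*sqrt(10).
Denominator becomes -148; numerator becomes 6 + 4*sqrt(3) + 4*sqrt(30) + 8*sqrt(10).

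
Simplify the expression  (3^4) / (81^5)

3^(-16)

3^4 = 3^4; 81^5 = 3^20
Combine exponents: 3^(-16)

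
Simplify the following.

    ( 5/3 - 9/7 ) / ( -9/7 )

-8/27

Numerator: 5/3 - 9/7 = 8/21
Denominator: -9/7 = -9/7
Divide: (8/21) · (-7/9) = -8/27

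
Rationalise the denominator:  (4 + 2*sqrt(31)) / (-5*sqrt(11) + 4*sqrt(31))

Multiply numerator and denominator by 5*sqrt(11) + 4*sqrt(31).
Denominator becomes 221; numerator becomes 20*sqrt(11) + 16*sqrt(31) + 10*sqrt(341) + 248.

(20*sqrt(11) + 16*sqrt(31) + 10*sqrt(341) + 248)/221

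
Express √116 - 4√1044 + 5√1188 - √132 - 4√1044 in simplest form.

√116 = 2*√29; 4√1044 = 24*√29; 5√1188 = 30*√33; √132 = 2*√33; 4√1044 = 24*√29

-46*√29 + 28*√33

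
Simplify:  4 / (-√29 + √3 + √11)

Group as (√3 + √11) - √29; multiply by (√3 + √11) + √29, then rationalise the remaining surd.

(-60*√29 - 84*√11 - 148*√3 - 8*√957)/93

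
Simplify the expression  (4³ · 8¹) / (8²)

2^3

4³ = 2^6; 8¹ = 2^3; 8² = 2^6
Combine exponents: 2^3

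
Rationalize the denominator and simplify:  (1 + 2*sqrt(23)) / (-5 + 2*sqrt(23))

(12*sqrt(23) + 97)/67

Multiply numerator and denominator by -2*sqrt(23) - 5.
Denominator becomes -67; numerator becomes -97 - 12*sqrt(23).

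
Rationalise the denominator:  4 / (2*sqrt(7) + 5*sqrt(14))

(-4*sqrt(7) + 10*sqrt(14))/161

Multiply numerator and denominator by -2*sqrt(7) + 5*sqrt(14).
Denominator becomes 322; numerator becomes -8*sqrt(7) + 20*sqrt(14).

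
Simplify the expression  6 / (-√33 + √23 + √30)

Group as (√23 + √30) - √33; multiply by (√23 + √30) + √33, then rationalise the remaining surd.

(-30*√33 + 39*√30 + 60*√23 + 9*√2530)/590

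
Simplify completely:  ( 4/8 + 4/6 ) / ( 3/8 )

Numerator: 4/8 + 4/6 = 7/6
Denominator: 3/8 = 3/8
Divide: (7/6) · (8/3) = 28/9

28/9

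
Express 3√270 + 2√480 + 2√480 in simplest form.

3√270 = 9*√30; 2√480 = 8*√30; 2√480 = 8*√30
Combine: (9 + 8 + 8)·√30 = 25*√30

25*√30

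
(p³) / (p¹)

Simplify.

p²

Quotient: p²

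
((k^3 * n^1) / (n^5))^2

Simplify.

Inside the bracket: k^3 * (n^-4)
Raise to the power 2: k^6 * (n^-8)

k^6/n^8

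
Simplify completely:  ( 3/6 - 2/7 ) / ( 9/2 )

1/21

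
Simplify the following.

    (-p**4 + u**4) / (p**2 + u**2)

-p**4 + u**4 factors as -(p - u)*(p + u)*(p**2 + u**2).

-p**2 + u**2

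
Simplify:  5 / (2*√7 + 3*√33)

(-10*√7 + 15*√33)/269

Multiply numerator and denominator by -2*√7 + 3*√33.
Denominator becomes 269; numerator becomes -10*√7 + 15*√33.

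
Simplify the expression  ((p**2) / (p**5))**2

Inside the bracket: (p**-3)
Raise to the power 2: (p**-6)

p**(-6)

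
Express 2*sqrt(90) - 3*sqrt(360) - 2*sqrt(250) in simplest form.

-22*sqrt(10)

2*sqrt(90) = 6*sqrt(10); 3*sqrt(360) = 18*sqrt(10); 2*sqrt(250) = 10*sqrt(10)
Combine: (6 - 18 - 10)·sqrt(10) = -22*sqrt(10)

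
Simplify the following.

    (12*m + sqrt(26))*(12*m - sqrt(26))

144*m^2 - 26

(12*m)^2 - (sqrt(26))^2 = 144*m^2 - 26.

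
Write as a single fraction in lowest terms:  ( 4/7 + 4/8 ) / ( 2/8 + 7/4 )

15/28

Numerator: 4/7 + 4/8 = 15/14
Denominator: 2/8 + 7/4 = 2
Divide: (15/14) · (1/2) = 15/28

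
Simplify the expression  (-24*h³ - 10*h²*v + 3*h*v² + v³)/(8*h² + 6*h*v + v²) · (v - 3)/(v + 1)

(-3*h*v + 9*h + v² - 3*v)/(v + 1)

Factor: -24*h³ - 10*h²*v + 3*h*v² + v³ = (-3*h + v)·(4*h + v)·(2*h + v);  8*h² + 6*h*v + v² = (4*h + v)·(2*h + v)
Cancel the common factors (2*h + v), (4*h + v).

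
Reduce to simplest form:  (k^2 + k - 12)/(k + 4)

Factor: k^2 + k - 12 = (k + 4)*(k - 3)
Cancel the common factor (k + 4).

k - 3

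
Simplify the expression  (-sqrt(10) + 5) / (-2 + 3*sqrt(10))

Multiply numerator and denominator by -3*sqrt(10) - 2.
Denominator becomes -86; numerator becomes -13*sqrt(10) + 20.

(-20 + 13*sqrt(10))/86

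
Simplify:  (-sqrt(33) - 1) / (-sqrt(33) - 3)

(-sqrt(33) + 15)/12

Multiply numerator and denominator by -3 + sqrt(33).
Denominator becomes -24; numerator becomes -30 + 2*sqrt(33).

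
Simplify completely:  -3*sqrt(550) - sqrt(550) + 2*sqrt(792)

-8*sqrt(22)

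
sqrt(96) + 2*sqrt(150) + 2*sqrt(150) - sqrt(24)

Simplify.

22*sqrt(6)

sqrt(96) = 4*sqrt(6); 2*sqrt(150) = 10*sqrt(6); 2*sqrt(150) = 10*sqrt(6); sqrt(24) = 2*sqrt(6)
Combine: (4 + 10 + 10 - 2)·sqrt(6) = 22*sqrt(6)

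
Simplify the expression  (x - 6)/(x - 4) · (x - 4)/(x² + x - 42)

Factor: x² + x - 42 = (x - 6)·(x + 7)
Cancel the common factors (x - 6), (x - 4).

1/(x + 7)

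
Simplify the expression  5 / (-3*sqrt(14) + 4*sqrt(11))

(3*sqrt(14) + 4*sqrt(11))/10

Multiply numerator and denominator by 3*sqrt(14) + 4*sqrt(11).
Denominator becomes 50; numerator becomes 15*sqrt(14) + 20*sqrt(11).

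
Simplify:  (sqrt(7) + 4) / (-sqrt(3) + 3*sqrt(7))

Multiply numerator and denominator by sqrt(3) + 3*sqrt(7).
Denominator becomes 60; numerator becomes sqrt(21) + 4*sqrt(3) + 21 + 12*sqrt(7).

(sqrt(21) + 4*sqrt(3) + 21 + 12*sqrt(7))/60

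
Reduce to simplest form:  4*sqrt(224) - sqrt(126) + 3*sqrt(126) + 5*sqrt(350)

4*sqrt(224) = 16*sqrt(14); sqrt(126) = 3*sqrt(14); 3*sqrt(126) = 9*sqrt(14); 5*sqrt(350) = 25*sqrt(14)
Combine: (16 - 3 + 9 + 25)·sqrt(14) = 47*sqrt(14)

47*sqrt(14)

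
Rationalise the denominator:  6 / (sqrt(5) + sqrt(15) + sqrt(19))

Group as (sqrt(5) + sqrt(19)) + sqrt(15); multiply by (sqrt(5) + sqrt(19)) - sqrt(15), then rationalise the remaining surd.

(-60*sqrt(57) + 6*sqrt(19) + 54*sqrt(15) + 174*sqrt(5))/299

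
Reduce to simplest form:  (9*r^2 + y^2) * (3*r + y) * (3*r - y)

((3*r)+y)((3*r)-y) = 9*r^2 - y^2; continue pairing.

81*r^4 - y^4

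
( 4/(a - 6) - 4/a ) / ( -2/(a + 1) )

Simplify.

(-12*a - 12)/(a^2 - 6*a)

Numerator: 4/(a - 6) - 4/a = 24/(a^2 - 6*a)
Denominator: -2/(a + 1) = -2/(a + 1)
Divide: (24/(a^2 - 6*a)) · (-a/2 - 1/2) = (-12*a - 12)/(a^2 - 6*a)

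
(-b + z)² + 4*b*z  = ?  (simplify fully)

(b + z)²

Expand the square and combine the 4*b*z term.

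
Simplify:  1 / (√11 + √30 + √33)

(-33*√10 + 4*√33 + 7*√30 + 26*√11)/628

Group as (√11 + √33) + √30; multiply by (√11 + √33) - √30, then rationalise the remaining surd.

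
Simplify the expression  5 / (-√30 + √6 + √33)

Group as (√6 + √33) - √30; multiply by (√6 + √33) + √30, then rationalise the remaining surd.

(-15*√30 + 5*√33 + 95*√6 + 20*√165)/237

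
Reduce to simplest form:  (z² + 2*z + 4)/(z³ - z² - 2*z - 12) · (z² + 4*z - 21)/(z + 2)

Factor: z³ - z² - 2*z - 12 = (z² + 2*z + 4)·(z - 3);  z² + 4*z - 21 = (z + 7)·(z - 3)
Cancel the common factors (z² + 2*z + 4), (z - 3).

(z + 7)/(z + 2)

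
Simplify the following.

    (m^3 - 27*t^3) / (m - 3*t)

m^2 + 3*m*t + 9*t^2

m^3 - (3*t)^3 = (m - 3*t)(m^2 + 3*m*t + 9*t^2).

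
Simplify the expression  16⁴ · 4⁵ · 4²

16⁴ = 2^16; 4⁵ = 2^10; 4² = 2^4
Combine exponents: 2^30

2^30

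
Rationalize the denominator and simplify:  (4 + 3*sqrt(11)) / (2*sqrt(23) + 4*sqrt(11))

Multiply numerator and denominator by -2*sqrt(23) + 4*sqrt(11).
Denominator becomes 84; numerator becomes -6*sqrt(253) - 8*sqrt(23) + 16*sqrt(11) + 132.

(-3*sqrt(253) - 4*sqrt(23) + 8*sqrt(11) + 66)/42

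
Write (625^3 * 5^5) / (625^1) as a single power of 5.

5^13

625^3 = 5^12; 5^5 = 5^5; 625^1 = 5^4
Combine exponents: 5^13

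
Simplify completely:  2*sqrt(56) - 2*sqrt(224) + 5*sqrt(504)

26*sqrt(14)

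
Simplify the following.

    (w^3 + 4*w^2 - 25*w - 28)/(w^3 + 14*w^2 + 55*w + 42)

(w - 4)/(w + 6)

Factor: w^3 + 4*w^2 - 25*w - 28 = (w + 1)*(w - 4)*(w + 7);  w^3 + 14*w^2 + 55*w + 42 = (w + 6)*(w + 1)*(w + 7)
Cancel the common factors (w + 7), (w + 1).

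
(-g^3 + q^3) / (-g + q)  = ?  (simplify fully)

Factor as (a-b)(a^2+ab+b^2) with a=q, b=g.

g^2 + g*q + q^2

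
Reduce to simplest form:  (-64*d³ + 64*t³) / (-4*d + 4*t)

Factor as (a-b)(a^2+ab+b^2) with a=(4*t), b=(4*d).

16*d² + 16*d*t + 16*t²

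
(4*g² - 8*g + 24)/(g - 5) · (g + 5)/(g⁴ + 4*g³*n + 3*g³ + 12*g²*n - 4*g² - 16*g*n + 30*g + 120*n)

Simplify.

4/(g² + 4*g*n - 5*g - 20*n)

Factor: 4*g² - 8*g + 24 = 4·(g² - 2*g + 6);  g⁴ + 4*g³*n + 3*g³ + 12*g²*n - 4*g² - 16*g*n + 30*g + 120*n = (g + 4*n)·(g² - 2*g + 6)·(g + 5)
Cancel the common factors (g² - 2*g + 6), (g + 5).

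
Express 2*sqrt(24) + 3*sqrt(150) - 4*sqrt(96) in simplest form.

3*sqrt(6)

2*sqrt(24) = 4*sqrt(6); 3*sqrt(150) = 15*sqrt(6); 4*sqrt(96) = 16*sqrt(6)
Combine: (4 + 15 - 16)·sqrt(6) = 3*sqrt(6)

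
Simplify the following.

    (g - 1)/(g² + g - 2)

Factor: g² + g - 2 = (g - 1)·(g + 2)
Cancel the common factor (g - 1).

1/(g + 2)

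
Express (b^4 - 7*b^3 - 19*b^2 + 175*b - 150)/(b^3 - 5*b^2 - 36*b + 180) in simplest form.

(b^2 + 4*b - 5)/(b + 6)

Factor: b^4 - 7*b^3 - 19*b^2 + 175*b - 150 = (b - 1)*(b - 6)*(b - 5)*(b + 5);  b^3 - 5*b^2 - 36*b + 180 = (b - 5)*(b + 6)*(b - 6)
Cancel the common factors (b - 5), (b - 6).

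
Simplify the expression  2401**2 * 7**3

7**11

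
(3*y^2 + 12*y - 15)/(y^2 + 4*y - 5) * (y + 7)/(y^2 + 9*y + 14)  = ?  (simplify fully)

3/(y + 2)

Factor: 3*y^2 + 12*y - 15 = 3*(y - 1)*(y + 5);  y^2 + 4*y - 5 = (y - 1)*(y + 5);  y^2 + 9*y + 14 = (y + 2)*(y + 7)
Cancel the common factors (y + 5), (y - 1), (y + 7).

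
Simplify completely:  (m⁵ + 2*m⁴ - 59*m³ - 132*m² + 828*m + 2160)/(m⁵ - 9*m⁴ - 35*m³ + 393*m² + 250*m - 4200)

(m² + 9*m + 18)/(m² - 2*m - 35)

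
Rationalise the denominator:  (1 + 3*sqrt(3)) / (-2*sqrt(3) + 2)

(-5 - 2*sqrt(3))/2

Multiply numerator and denominator by 2 + 2*sqrt(3).
Denominator becomes -8; numerator becomes 8*sqrt(3) + 20.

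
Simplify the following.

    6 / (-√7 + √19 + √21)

(-66*√7 + 10*√21 + 18*√19 + 28*√57)/169

Group as (√19 + √21) - √7; multiply by (√19 + √21) + √7, then rationalise the remaining surd.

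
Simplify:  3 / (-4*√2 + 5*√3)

(12*√2 + 15*√3)/43

Multiply numerator and denominator by 4*√2 + 5*√3.
Denominator becomes 43; numerator becomes 12*√2 + 15*√3.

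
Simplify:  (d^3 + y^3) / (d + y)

d^2 - d*y + y^2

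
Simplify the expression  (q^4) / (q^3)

Quotient: q^1

q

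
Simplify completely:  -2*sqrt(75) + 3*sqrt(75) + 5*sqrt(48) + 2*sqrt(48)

33*sqrt(3)

2*sqrt(75) = 10*sqrt(3); 3*sqrt(75) = 15*sqrt(3); 5*sqrt(48) = 20*sqrt(3); 2*sqrt(48) = 8*sqrt(3)
Combine: (-10 + 15 + 20 + 8)·sqrt(3) = 33*sqrt(3)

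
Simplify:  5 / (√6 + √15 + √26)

(-12*√65 - 5*√26 + 17*√15 + 35*√6)/67

Group as (√15 + √26) + √6; multiply by (√15 + √26) - √6, then rationalise the remaining surd.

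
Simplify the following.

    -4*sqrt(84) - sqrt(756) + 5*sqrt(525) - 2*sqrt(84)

7*sqrt(21)

4*sqrt(84) = 8*sqrt(21); sqrt(756) = 6*sqrt(21); 5*sqrt(525) = 25*sqrt(21); 2*sqrt(84) = 4*sqrt(21)
Combine: (-8 - 6 + 25 - 4)·sqrt(21) = 7*sqrt(21)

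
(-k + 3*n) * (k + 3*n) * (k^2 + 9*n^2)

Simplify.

-k^4 + 81*n^4

Telescope via difference of squares: ((3*n)+k)((3*n)-k) = -k^2 + 9*n^2, then repeat with the next factor.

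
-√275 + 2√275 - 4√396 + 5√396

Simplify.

√275 = 5*√11; 2√275 = 10*√11; 4√396 = 24*√11; 5√396 = 30*√11
Combine: (-5 + 10 - 24 + 30)·√11 = 11*√11

11*√11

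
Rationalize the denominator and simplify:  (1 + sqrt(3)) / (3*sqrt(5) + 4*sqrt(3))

(-3*sqrt(15) - 3*sqrt(5) + 4*sqrt(3) + 12)/3

Multiply numerator and denominator by -3*sqrt(5) + 4*sqrt(3).
Denominator becomes 3; numerator becomes -3*sqrt(15) - 3*sqrt(5) + 4*sqrt(3) + 12.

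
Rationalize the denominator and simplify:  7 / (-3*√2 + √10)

(-21*√2 - 7*√10)/8

Multiply numerator and denominator by √10 + 3*√2.
Denominator becomes -8; numerator becomes 7*√10 + 21*√2.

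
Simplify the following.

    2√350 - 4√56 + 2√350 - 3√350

-3*√14

2√350 = 10*√14; 4√56 = 8*√14; 2√350 = 10*√14; 3√350 = 15*√14
Combine: (10 - 8 + 10 - 15)·√14 = -3*√14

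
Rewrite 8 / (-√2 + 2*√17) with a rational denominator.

Multiply numerator and denominator by √2 + 2*√17.
Denominator becomes 66; numerator becomes 8*√2 + 16*√17.

(4*√2 + 8*√17)/33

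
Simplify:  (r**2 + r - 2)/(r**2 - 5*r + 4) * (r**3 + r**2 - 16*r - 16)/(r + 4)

Factor: r**2 + r - 2 = (r + 2)*(r - 1);  r**2 - 5*r + 4 = (r - 4)*(r - 1);  r**3 + r**2 - 16*r - 16 = (r + 4)*(r - 4)*(r + 1)
Cancel the common factors (r - 4), (r - 1), (r + 4).

r**2 + 3*r + 2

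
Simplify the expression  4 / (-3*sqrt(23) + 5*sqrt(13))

(6*sqrt(23) + 10*sqrt(13))/59

Multiply numerator and denominator by 3*sqrt(23) + 5*sqrt(13).
Denominator becomes 118; numerator becomes 12*sqrt(23) + 20*sqrt(13).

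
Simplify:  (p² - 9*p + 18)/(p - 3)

Factor: p² - 9*p + 18 = (p - 3)·(p - 6)
Cancel the common factor (p - 3).

p - 6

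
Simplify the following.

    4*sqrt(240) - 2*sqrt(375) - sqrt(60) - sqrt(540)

-2*sqrt(15)

4*sqrt(240) = 16*sqrt(15); 2*sqrt(375) = 10*sqrt(15); sqrt(60) = 2*sqrt(15); sqrt(540) = 6*sqrt(15)
Combine: (16 - 10 - 2 - 6)·sqrt(15) = -2*sqrt(15)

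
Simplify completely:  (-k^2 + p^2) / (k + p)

-k + p

Difference of squares: factor out (k + p).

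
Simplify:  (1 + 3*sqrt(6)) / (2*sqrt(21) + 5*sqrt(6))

Multiply numerator and denominator by -2*sqrt(21) + 5*sqrt(6).
Denominator becomes 66; numerator becomes -18*sqrt(14) - 2*sqrt(21) + 5*sqrt(6) + 90.

(-18*sqrt(14) - 2*sqrt(21) + 5*sqrt(6) + 90)/66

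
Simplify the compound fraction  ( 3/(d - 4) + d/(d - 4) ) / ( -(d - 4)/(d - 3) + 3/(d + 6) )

(-d³ - 6*d² + 9*d + 54)/(d³ - 5*d² - 11*d + 60)

Numerator: 3/(d - 4) + d/(d - 4) = (d + 3)/(d - 4)
Denominator: -(d - 4)/(d - 3) + 3/(d + 6) = (-d² + d + 15)/(d² + 3*d - 18)
Divide: ((d + 3)/(d - 4)) · ((d² + 3*d - 18)/(-d² + d + 15)) = (-d³ - 6*d² + 9*d + 54)/(d³ - 5*d² - 11*d + 60)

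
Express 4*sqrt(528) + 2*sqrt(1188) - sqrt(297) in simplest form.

25*sqrt(33)

4*sqrt(528) = 16*sqrt(33); 2*sqrt(1188) = 12*sqrt(33); sqrt(297) = 3*sqrt(33)
Combine: (16 + 12 - 3)·sqrt(33) = 25*sqrt(33)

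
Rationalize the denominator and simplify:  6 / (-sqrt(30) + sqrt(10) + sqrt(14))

Group as (sqrt(10) + sqrt(14)) - sqrt(30); multiply by (sqrt(10) + sqrt(14)) + sqrt(30), then rationalise the remaining surd.

(9*sqrt(30) + 39*sqrt(14) + 51*sqrt(10) + 30*sqrt(42))/131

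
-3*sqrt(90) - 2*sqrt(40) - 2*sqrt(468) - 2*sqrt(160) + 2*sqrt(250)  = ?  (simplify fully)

-12*sqrt(13) - 11*sqrt(10)

3*sqrt(90) = 9*sqrt(10); 2*sqrt(40) = 4*sqrt(10); 2*sqrt(468) = 12*sqrt(13); 2*sqrt(160) = 8*sqrt(10); 2*sqrt(250) = 10*sqrt(10)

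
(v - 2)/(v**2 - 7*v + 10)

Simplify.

1/(v - 5)

Factor: v**2 - 7*v + 10 = (v - 2)*(v - 5)
Cancel the common factor (v - 2).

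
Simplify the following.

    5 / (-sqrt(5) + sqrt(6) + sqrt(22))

Group as (sqrt(6) + sqrt(22)) - sqrt(5); multiply by (sqrt(6) + sqrt(22)) + sqrt(5), then rationalise the remaining surd.

-105*sqrt(6) - 20*sqrt(165) + 115*sqrt(5) + 55*sqrt(22)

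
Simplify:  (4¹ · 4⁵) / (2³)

4¹ = 2^2; 4⁵ = 2^10; 2³ = 2^3
Combine exponents: 2^9

2^9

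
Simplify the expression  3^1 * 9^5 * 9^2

3^15

3^1 = 3^1; 9^5 = 3^10; 9^2 = 3^4
Combine exponents: 3^15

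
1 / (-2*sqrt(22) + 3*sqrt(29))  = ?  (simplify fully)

(2*sqrt(22) + 3*sqrt(29))/173

Multiply numerator and denominator by 2*sqrt(22) + 3*sqrt(29).
Denominator becomes 173; numerator becomes 2*sqrt(22) + 3*sqrt(29).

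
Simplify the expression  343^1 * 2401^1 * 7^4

7^11

343^1 = 7^3; 2401^1 = 7^4; 7^4 = 7^4
Combine exponents: 7^11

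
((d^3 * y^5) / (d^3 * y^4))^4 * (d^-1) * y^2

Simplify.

y^6/d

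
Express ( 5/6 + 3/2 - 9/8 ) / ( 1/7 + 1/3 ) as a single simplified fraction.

203/80

Numerator: 5/6 + 3/2 - 9/8 = 29/24
Denominator: 1/7 + 1/3 = 10/21
Divide: (29/24) · (21/10) = 203/80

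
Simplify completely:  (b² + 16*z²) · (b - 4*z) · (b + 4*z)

Pair the conjugate factors: (b+(4*z))(b-(4*z)) = b² - 16*z², then repeat with the next factor.

b⁴ - 256*z⁴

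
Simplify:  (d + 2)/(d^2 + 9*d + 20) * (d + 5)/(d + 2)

1/(d + 4)

Factor: d^2 + 9*d + 20 = (d + 4)*(d + 5)
Cancel the common factors (d + 2), (d + 5).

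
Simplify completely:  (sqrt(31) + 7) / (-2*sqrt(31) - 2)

Multiply numerator and denominator by -2 + 2*sqrt(31).
Denominator becomes -120; numerator becomes 48 + 12*sqrt(31).

(-sqrt(31) - 4)/10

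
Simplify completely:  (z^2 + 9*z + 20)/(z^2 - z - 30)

Factor: z^2 + 9*z + 20 = (z + 5)*(z + 4);  z^2 - z - 30 = (z - 6)*(z + 5)
Cancel the common factor (z + 5).

(z + 4)/(z - 6)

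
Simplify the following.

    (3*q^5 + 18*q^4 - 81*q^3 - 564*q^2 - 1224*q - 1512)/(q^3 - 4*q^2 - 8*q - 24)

3*q^2 + 30*q + 63

Factor: 3*q^5 + 18*q^4 - 81*q^3 - 564*q^2 - 1224*q - 1512 = 3*(q + 3)*(q - 6)*(q + 7)*(q^2 + 2*q + 4);  q^3 - 4*q^2 - 8*q - 24 = (q - 6)*(q^2 + 2*q + 4)
Cancel the common factors (q^2 + 2*q + 4), (q - 6).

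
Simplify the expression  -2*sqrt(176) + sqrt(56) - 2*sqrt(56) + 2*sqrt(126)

-8*sqrt(11) + 4*sqrt(14)

2*sqrt(176) = 8*sqrt(11); sqrt(56) = 2*sqrt(14); 2*sqrt(56) = 4*sqrt(14); 2*sqrt(126) = 6*sqrt(14)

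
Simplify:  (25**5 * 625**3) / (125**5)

25**5 = 5**10; 625**3 = 5**12; 125**5 = 5**15
Combine exponents: 5**7

5**7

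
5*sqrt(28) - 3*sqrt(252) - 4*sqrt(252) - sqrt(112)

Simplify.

5*sqrt(28) = 10*sqrt(7); 3*sqrt(252) = 18*sqrt(7); 4*sqrt(252) = 24*sqrt(7); sqrt(112) = 4*sqrt(7)
Combine: (10 - 18 - 24 - 4)·sqrt(7) = -36*sqrt(7)

-36*sqrt(7)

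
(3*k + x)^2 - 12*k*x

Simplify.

(3*k - x)^2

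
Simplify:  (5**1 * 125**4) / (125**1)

5**10

5**1 = 5**1; 125**4 = 5**12; 125**1 = 5**3
Combine exponents: 5**10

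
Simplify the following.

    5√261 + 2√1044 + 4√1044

5√261 = 15*√29; 2√1044 = 12*√29; 4√1044 = 24*√29
Combine: (15 + 12 + 24)·√29 = 51*√29

51*√29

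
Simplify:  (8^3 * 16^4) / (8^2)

8^3 = 2^9; 16^4 = 2^16; 8^2 = 2^6
Combine exponents: 2^19

2^19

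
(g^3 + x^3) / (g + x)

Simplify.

Apply the sum-of-cubes factorisation and cancel (g + x).

g^2 - g*x + x^2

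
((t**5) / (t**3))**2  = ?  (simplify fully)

Inside the bracket: t**2
Raise to the power 2: t**4

t**4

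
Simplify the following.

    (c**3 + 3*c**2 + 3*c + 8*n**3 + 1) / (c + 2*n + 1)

Factor as (a+b)(a**2-ab+b**2) with a=(2*n), b=(c + 1).

c**2 - 2*c*n + 2*c + 4*n**2 - 2*n + 1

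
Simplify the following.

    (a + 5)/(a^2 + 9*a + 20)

Factor: a^2 + 9*a + 20 = (a + 4)*(a + 5)
Cancel the common factor (a + 5).

1/(a + 4)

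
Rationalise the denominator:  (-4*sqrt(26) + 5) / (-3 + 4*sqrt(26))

(-401 + 8*sqrt(26))/407

Multiply numerator and denominator by -4*sqrt(26) - 3.
Denominator becomes -407; numerator becomes -8*sqrt(26) + 401.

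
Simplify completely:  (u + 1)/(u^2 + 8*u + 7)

1/(u + 7)

Factor: u^2 + 8*u + 7 = (u + 1)*(u + 7)
Cancel the common factor (u + 1).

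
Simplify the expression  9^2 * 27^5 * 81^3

9^2 = 3^4; 27^5 = 3^15; 81^3 = 3^12
Combine exponents: 3^31

3^31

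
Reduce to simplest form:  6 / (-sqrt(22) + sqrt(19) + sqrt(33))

Group as (sqrt(19) + sqrt(33)) - sqrt(22); multiply by (sqrt(19) + sqrt(33)) + sqrt(22), then rationalise the remaining surd.

(-15*sqrt(22) + 4*sqrt(33) + 18*sqrt(19) + 11*sqrt(114))/134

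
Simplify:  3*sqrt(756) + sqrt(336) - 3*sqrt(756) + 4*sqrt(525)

24*sqrt(21)

3*sqrt(756) = 18*sqrt(21); sqrt(336) = 4*sqrt(21); 3*sqrt(756) = 18*sqrt(21); 4*sqrt(525) = 20*sqrt(21)
Combine: (18 + 4 - 18 + 20)·sqrt(21) = 24*sqrt(21)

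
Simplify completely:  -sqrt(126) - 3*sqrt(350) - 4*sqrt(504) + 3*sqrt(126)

-33*sqrt(14)

sqrt(126) = 3*sqrt(14); 3*sqrt(350) = 15*sqrt(14); 4*sqrt(504) = 24*sqrt(14); 3*sqrt(126) = 9*sqrt(14)
Combine: (-3 - 15 - 24 + 9)·sqrt(14) = -33*sqrt(14)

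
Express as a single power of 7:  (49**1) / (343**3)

49**1 = 7**2; 343**3 = 7**9
Combine exponents: 7**(-7)

7**(-7)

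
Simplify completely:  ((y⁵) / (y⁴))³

Inside the bracket: y¹
Raise to the power 3: y³

y³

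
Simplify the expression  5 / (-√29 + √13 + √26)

(-25*√29 + 40*√26 + 105*√13 + 65*√58)/626

Group as (√13 + √26) - √29; multiply by (√13 + √26) + √29, then rationalise the remaining surd.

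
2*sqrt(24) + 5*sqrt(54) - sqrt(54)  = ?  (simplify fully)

2*sqrt(24) = 4*sqrt(6); 5*sqrt(54) = 15*sqrt(6); sqrt(54) = 3*sqrt(6)
Combine: (4 + 15 - 3)·sqrt(6) = 16*sqrt(6)

16*sqrt(6)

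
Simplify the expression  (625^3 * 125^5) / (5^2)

625^3 = 5^12; 125^5 = 5^15; 5^2 = 5^2
Combine exponents: 5^25

5^25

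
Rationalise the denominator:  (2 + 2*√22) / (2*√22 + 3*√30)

(-44 - 2*√22 + 3*√30 + 6*√165)/91

Multiply numerator and denominator by -3*√30 + 2*√22.
Denominator becomes -182; numerator becomes -12*√165 - 6*√30 + 4*√22 + 88.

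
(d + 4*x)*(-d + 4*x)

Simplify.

-d^2 + 16*x^2

Product of conjugates: (P+Q)(P-Q) = P^2 - Q^2.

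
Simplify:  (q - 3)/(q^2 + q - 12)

1/(q + 4)

Factor: q^2 + q - 12 = (q - 3)*(q + 4)
Cancel the common factor (q - 3).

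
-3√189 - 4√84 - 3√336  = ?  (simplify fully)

3√189 = 9*√21; 4√84 = 8*√21; 3√336 = 12*√21
Combine: (-9 - 8 - 12)·√21 = -29*√21

-29*√21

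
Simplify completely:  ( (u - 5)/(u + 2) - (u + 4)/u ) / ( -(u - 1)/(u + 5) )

Numerator: (u - 5)/(u + 2) - (u + 4)/u = (-11*u - 8)/(u**2 + 2*u)
Denominator: -(u - 1)/(u + 5) = (-u + 1)/(u + 5)
Divide: ((-11*u - 8)/(u**2 + 2*u)) · ((u + 5)/(-u + 1)) = (11*u**2 + 63*u + 40)/(u**3 + u**2 - 2*u)

(11*u**2 + 63*u + 40)/(u**3 + u**2 - 2*u)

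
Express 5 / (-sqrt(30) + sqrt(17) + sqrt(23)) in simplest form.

Group as (sqrt(17) + sqrt(23)) - sqrt(30); multiply by (sqrt(17) + sqrt(23)) + sqrt(30), then rationalise the remaining surd.

(-25*sqrt(30) + 60*sqrt(23) + 90*sqrt(17) + 5*sqrt(11730))/732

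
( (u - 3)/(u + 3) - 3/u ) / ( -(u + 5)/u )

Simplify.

(-u^2 + 6*u + 9)/(u^2 + 8*u + 15)

Numerator: (u - 3)/(u + 3) - 3/u = (u^2 - 6*u - 9)/(u^2 + 3*u)
Denominator: -(u + 5)/u = (-u - 5)/u
Divide: ((u^2 - 6*u - 9)/(u^2 + 3*u)) · (u/(-u - 5)) = (-u^2 + 6*u + 9)/(u^2 + 8*u + 15)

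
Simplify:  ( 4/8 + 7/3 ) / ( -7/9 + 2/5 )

-15/2

Numerator: 4/8 + 7/3 = 17/6
Denominator: -7/9 + 2/5 = -17/45
Divide: (17/6) · (-45/17) = -15/2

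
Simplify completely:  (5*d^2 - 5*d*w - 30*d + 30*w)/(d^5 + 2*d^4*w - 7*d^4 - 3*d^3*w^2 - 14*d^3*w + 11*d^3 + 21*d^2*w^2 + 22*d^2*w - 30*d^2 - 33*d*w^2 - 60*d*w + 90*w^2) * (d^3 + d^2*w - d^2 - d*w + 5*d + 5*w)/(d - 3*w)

(-5*d - 5*w)/(-d^2 + 9*w^2)

Factor: 5*d^2 - 5*d*w - 30*d + 30*w = 5*(d - 6)*(d - w);  d^5 + 2*d^4*w - 7*d^4 - 3*d^3*w^2 - 14*d^3*w + 11*d^3 + 21*d^2*w^2 + 22*d^2*w - 30*d^2 - 33*d*w^2 - 60*d*w + 90*w^2 = (d - w)*(d + 3*w)*(d^2 - d + 5)*(d - 6);  d^3 + d^2*w - d^2 - d*w + 5*d + 5*w = (d^2 - d + 5)*(d + w)
Cancel the common factors (d^2 - d + 5), (d - w), (d - 6).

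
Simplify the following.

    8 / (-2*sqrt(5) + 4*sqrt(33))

Multiply numerator and denominator by 2*sqrt(5) + 4*sqrt(33).
Denominator becomes 508; numerator becomes 16*sqrt(5) + 32*sqrt(33).

(4*sqrt(5) + 8*sqrt(33))/127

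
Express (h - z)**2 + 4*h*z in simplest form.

(h + z)**2

Expand the square and combine the 4*h*z term.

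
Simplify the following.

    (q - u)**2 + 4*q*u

After expansion: q**2 + 2*q*u + u**2 — a perfect-square trinomial.

(q + u)**2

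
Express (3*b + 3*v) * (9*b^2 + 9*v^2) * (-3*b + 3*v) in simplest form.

-81*b^4 + 81*v^4

Pair the conjugate factors: ((3*v)+(3*b))((3*v)-(3*b)) = -9*b^2 + 9*v^2, then repeat with the next factor.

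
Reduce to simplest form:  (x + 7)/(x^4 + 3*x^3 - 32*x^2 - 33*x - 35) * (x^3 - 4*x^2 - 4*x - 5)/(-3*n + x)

Factor: x^4 + 3*x^3 - 32*x^2 - 33*x - 35 = (x - 5)*(x^2 + x + 1)*(x + 7);  x^3 - 4*x^2 - 4*x - 5 = (x - 5)*(x^2 + x + 1)
Cancel the common factors (x^2 + x + 1), (x + 7), (x - 5).

1/(-3*n + x)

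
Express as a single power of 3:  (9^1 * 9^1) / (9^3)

9^1 = 3^2; 9^1 = 3^2; 9^3 = 3^6
Combine exponents: 3^(-2)

3^(-2)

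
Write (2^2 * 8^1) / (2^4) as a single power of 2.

2^1

2^2 = 2^2; 8^1 = 2^3; 2^4 = 2^4
Combine exponents: 2^1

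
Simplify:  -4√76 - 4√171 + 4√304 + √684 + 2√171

8*√19

4√76 = 8*√19; 4√171 = 12*√19; 4√304 = 16*√19; √684 = 6*√19; 2√171 = 6*√19
Combine: (-8 - 12 + 16 + 6 + 6)·√19 = 8*√19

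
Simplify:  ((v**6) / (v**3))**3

Inside the bracket: v**3
Raise to the power 3: v**9

v**9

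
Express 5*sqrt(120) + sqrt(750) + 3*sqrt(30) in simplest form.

18*sqrt(30)

5*sqrt(120) = 10*sqrt(30); sqrt(750) = 5*sqrt(30); 3*sqrt(30) = 3*sqrt(30)
Combine: (10 + 5 + 3)·sqrt(30) = 18*sqrt(30)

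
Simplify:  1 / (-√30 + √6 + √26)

(-√30 + 5*√26 + 25*√6 + 6*√130)/310

Group as (√6 + √26) - √30; multiply by (√6 + √26) + √30, then rationalise the remaining surd.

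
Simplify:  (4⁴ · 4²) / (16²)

4⁴ = 2^8; 4² = 2^4; 16² = 2^8
Combine exponents: 2^4

2^4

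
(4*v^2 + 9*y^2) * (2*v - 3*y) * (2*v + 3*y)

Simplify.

16*v^4 - 81*y^4

Pair the conjugate factors: ((2*v)+(3*y))((2*v)-(3*y)) = 4*v^2 - 9*y^2, then repeat with the next factor.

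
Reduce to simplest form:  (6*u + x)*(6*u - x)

36*u^2 - x^2

Difference of squares with P = 6*u, Q = x.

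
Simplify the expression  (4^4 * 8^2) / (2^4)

2^10

4^4 = 2^8; 8^2 = 2^6; 2^4 = 2^4
Combine exponents: 2^10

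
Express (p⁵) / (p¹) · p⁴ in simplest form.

Quotient: p⁴
Multiply by p⁴: add exponents.

p⁸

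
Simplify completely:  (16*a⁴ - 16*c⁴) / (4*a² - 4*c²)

4*a² + 4*c²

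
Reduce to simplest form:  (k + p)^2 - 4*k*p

Expand the square and combine the 4*k*p term.

(k - p)^2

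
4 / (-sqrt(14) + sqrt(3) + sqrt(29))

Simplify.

Group as (sqrt(3) + sqrt(29)) - sqrt(14); multiply by (sqrt(3) + sqrt(29)) + sqrt(14), then rationalise the remaining surd.

(-9*sqrt(14) - 6*sqrt(29) + 20*sqrt(3) + sqrt(1218))/3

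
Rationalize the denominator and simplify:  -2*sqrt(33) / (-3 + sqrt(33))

Multiply numerator and denominator by -sqrt(33) - 3.
Denominator becomes -24; numerator becomes 6*sqrt(33) + 66.

(-11 - sqrt(33))/4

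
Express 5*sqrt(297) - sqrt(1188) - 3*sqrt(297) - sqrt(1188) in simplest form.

-6*sqrt(33)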